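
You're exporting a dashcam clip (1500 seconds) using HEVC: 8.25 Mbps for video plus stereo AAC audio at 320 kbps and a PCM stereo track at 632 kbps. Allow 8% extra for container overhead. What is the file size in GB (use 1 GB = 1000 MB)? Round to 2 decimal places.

1.86 GB

Audio total: 320 + 632 = 952 kbps = 0.952 Mbps.
Total bitrate: 8.25 + 0.952 = 9.202 Mbps.
Stream data: 9.202 Mbps × 1500 s = 13803.0 Mb.
With 8% container overhead: ×1.08.
14,907 Mb ÷ 8 = 1,863 MB → 1.863 GB.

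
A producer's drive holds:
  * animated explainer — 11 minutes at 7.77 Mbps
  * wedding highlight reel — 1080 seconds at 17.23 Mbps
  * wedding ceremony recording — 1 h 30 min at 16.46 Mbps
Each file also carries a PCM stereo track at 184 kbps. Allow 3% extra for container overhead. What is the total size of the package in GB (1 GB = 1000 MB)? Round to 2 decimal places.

14.67 GB

Audio: 184 kbps = 0.184 Mbps.
animated explainer: 7.954 Mbps × 660 s × 1.03 = 5407.1 Mb
wedding highlight reel: 17.414 Mbps × 1080 s × 1.03 = 19371.3 Mb
wedding ceremony recording: 16.644 Mbps × 5400 s × 1.03 = 92573.9 Mb
Total: 117352.4 Mb = 14669.0 MB.
= 14.67 GB.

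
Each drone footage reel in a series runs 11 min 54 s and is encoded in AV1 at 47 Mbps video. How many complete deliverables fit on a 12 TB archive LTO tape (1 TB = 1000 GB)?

11 min 54 s = 714 s
Per item: 47.000 Mbps × 714 s = 33,558 Mb = 4,195 MB.
Capacity: 12 TB = 96,000,000 Mb; 2860.72 items → 2860 complete.

2860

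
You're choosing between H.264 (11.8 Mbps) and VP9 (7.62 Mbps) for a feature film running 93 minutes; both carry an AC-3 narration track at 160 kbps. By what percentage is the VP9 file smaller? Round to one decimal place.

93 min = 5580 s
Audio: 160 kbps = 0.160 Mbps.
H.264: 11.960 Mbps × 5580 s = 66736.8 Mb = 8.342 GB.
VP9: 7.780 Mbps × 5580 s = 43412.4 Mb = 5.427 GB.
Reduction: (1 − 5.427/8.342) × 100 = 34.95%.

34.9%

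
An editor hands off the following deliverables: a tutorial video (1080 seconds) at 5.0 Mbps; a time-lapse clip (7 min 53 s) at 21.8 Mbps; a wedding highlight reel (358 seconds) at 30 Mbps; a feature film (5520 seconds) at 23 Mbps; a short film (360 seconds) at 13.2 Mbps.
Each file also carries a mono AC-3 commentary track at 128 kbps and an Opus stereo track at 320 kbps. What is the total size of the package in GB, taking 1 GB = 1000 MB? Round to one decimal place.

20.2 GB

Audio total: 128 + 320 = 448 kbps = 0.448 Mbps.
tutorial video: 5.448 Mbps × 1080 s = 5883.8 Mb
time-lapse clip: 22.248 Mbps × 473 s = 10523.3 Mb
wedding highlight reel: 30.448 Mbps × 358 s = 10900.4 Mb
feature film: 23.448 Mbps × 5520 s = 129433.0 Mb
short film: 13.648 Mbps × 360 s = 4913.3 Mb
Total: 161653.8 Mb = 20206.7 MB.
= 20.21 GB.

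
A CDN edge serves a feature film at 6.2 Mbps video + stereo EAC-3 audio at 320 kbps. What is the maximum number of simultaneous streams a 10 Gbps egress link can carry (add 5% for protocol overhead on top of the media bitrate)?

Audio: 320 kbps = 0.320 Mbps.
Per-viewer media rate: 6.520 Mbps.
On the wire with 5% overhead: 6.846 Mbps.
10 Gbps = 10,000 Mbps; 10,000 / 6.846 = 1460.71 → 1460 viewers.

1460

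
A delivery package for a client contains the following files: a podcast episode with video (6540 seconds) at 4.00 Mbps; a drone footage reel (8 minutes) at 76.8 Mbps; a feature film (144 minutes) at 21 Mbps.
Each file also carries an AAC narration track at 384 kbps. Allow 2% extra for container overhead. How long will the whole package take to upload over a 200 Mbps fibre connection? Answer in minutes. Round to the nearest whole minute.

Audio: 384 kbps = 0.384 Mbps.
podcast episode with video: 4.384 Mbps × 6540 s × 1.02 = 29244.8 Mb
drone footage reel: 77.184 Mbps × 480 s × 1.02 = 37789.3 Mb
feature film: 21.384 Mbps × 8640 s × 1.02 = 188452.9 Mb
Total: 255487.0 Mb = 31935.9 MB.
At 200 Mbps: 255487.0 / 200 = 1277 s ≈ 21.3 minutes.

21 minutes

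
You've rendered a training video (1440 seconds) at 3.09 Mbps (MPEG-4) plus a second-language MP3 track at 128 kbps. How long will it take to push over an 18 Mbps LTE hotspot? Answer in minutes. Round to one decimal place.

4.3 minutes

Audio: 128 kbps = 0.128 Mbps.
Total bitrate: 3.218 Mbps.
File: 3.218 Mbps × 1440 s = 4633.9 Mb.
At 18 Mbps: 4633.9 / 18 = 257.4 s ≈ 4.29 minutes.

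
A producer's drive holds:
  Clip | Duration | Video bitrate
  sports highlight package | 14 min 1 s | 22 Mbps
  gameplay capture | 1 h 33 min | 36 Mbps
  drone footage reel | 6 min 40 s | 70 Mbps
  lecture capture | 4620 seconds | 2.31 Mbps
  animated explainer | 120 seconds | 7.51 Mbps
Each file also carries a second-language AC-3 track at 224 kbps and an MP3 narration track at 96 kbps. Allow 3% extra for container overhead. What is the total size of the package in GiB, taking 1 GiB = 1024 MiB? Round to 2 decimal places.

Audio total: 224 + 96 = 320 kbps = 0.320 Mbps.
sports highlight package: 22.320 Mbps × 841 s × 1.03 = 19334.3 Mb
gameplay capture: 36.320 Mbps × 5580 s × 1.03 = 208745.6 Mb
drone footage reel: 70.320 Mbps × 400 s × 1.03 = 28971.8 Mb
lecture capture: 2.630 Mbps × 4620 s × 1.03 = 12515.1 Mb
animated explainer: 7.830 Mbps × 120 s × 1.03 = 967.8 Mb
Total: 270534.6 Mb = 33816.8 MB.
= 31.49 GiB.

31.49 GiB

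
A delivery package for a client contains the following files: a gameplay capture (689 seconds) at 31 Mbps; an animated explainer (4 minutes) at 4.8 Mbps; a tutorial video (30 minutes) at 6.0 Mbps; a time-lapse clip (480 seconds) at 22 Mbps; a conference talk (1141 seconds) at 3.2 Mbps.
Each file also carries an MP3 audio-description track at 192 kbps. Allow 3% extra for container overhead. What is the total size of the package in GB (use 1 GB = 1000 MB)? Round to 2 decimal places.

Audio: 192 kbps = 0.192 Mbps.
gameplay capture: 31.192 Mbps × 689 s × 1.03 = 22136.0 Mb
animated explainer: 4.992 Mbps × 240 s × 1.03 = 1234.0 Mb
tutorial video: 6.192 Mbps × 1800 s × 1.03 = 11480.0 Mb
time-lapse clip: 22.192 Mbps × 480 s × 1.03 = 10971.7 Mb
conference talk: 3.392 Mbps × 1141 s × 1.03 = 3986.4 Mb
Total: 49808.1 Mb = 6226.0 MB.
= 6.226 GB.

6.23 GB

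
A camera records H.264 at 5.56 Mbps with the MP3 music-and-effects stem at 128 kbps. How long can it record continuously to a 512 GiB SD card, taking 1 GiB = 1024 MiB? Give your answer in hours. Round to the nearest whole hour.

215 hours

Audio: 128 kbps = 0.128 Mbps.
Total bitrate: 5.56 + 0.128 = 5.688 Mbps.
Capacity: 512 GiB = 4,398,047 Mb.
Recording time: 4,398,047 / 5.688 = 773,215 s ≈ 215 hours.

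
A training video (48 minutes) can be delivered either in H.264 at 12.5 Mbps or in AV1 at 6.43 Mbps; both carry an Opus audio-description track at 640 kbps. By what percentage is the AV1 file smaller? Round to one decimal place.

48 min = 2880 s
Audio: 640 kbps = 0.640 Mbps.
H.264: 13.140 Mbps × 2880 s = 37843.2 Mb = 4.730 GB.
AV1: 7.070 Mbps × 2880 s = 20361.6 Mb = 2.545 GB.
Reduction: (1 − 2.545/4.730) × 100 = 46.19%.

46.2%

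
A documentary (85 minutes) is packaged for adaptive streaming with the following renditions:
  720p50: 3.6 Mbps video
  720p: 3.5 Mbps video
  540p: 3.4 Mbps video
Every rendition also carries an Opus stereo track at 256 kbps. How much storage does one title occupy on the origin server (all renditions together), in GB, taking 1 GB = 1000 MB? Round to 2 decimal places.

7.18 GB

85 min = 5100 s
Audio: 256 kbps = 0.256 Mbps.
Sum of rendition bitrates: (3.6+0.256) + (3.5+0.256) + (3.4+0.256) = 11.268 Mbps.
× 5100 s = 57,467 Mb = 7,183 MB = 7.183 GB.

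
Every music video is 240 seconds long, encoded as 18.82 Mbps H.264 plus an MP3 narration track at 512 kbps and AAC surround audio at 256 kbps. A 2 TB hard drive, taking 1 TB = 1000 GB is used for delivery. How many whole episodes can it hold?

3403

Audio total: 512 + 256 = 768 kbps = 0.768 Mbps.
Total bitrate: 19.588 Mbps.
Per item: 19.588 Mbps × 240 s = 4,701 Mb = 587.6 MB.
Capacity: 2 TB = 16,000,000 Mb; 3403.44 items → 3403 complete.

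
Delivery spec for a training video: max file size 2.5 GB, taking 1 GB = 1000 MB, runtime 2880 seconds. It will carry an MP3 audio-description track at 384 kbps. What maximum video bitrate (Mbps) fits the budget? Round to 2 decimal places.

Budget: 2.5 GB = 20000.0 Mb.
Total bitrate budget: 20000.0 Mb / 2880 s = 6.944 Mbps.
Audio: 384 kbps = 0.384 Mbps.
Video: 6.944 − 0.384 = 6.560 Mbps.

6.56 Mbps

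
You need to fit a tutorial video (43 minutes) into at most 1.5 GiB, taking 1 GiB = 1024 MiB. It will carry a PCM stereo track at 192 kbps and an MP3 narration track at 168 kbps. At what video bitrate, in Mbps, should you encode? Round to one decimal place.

4.6 Mbps

Budget: 1.5 GiB = 12884.9 Mb.
43 min = 2580 s
Total bitrate budget: 12884.9 Mb / 2580 s = 4.994 Mbps.
Audio total: 192 + 168 = 360 kbps = 0.360 Mbps.
Video: 4.994 − 0.360 = 4.634 Mbps.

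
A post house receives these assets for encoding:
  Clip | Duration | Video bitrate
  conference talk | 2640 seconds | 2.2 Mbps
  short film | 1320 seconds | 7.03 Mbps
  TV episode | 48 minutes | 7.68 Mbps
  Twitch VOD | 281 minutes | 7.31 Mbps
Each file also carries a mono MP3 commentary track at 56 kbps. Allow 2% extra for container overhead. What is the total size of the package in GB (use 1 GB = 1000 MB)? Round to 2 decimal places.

Audio: 56 kbps = 0.056 Mbps.
conference talk: 2.256 Mbps × 2640 s × 1.02 = 6075.0 Mb
short film: 7.086 Mbps × 1320 s × 1.02 = 9540.6 Mb
TV episode: 7.736 Mbps × 2880 s × 1.02 = 22725.3 Mb
Twitch VOD: 7.366 Mbps × 16860 s × 1.02 = 126674.6 Mb
Total: 165015.4 Mb = 20626.9 MB.
= 20.63 GB.

20.63 GB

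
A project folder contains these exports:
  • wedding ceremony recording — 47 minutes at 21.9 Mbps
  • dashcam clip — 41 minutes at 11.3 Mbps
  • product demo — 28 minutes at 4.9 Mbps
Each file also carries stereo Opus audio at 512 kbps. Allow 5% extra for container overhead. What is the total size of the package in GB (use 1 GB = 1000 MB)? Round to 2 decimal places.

13.30 GB

Audio: 512 kbps = 0.512 Mbps.
wedding ceremony recording: 22.412 Mbps × 2820 s × 1.05 = 66361.9 Mb
dashcam clip: 11.812 Mbps × 2460 s × 1.05 = 30510.4 Mb
product demo: 5.412 Mbps × 1680 s × 1.05 = 9546.8 Mb
Total: 106419.1 Mb = 13302.4 MB.
= 13.30 GB.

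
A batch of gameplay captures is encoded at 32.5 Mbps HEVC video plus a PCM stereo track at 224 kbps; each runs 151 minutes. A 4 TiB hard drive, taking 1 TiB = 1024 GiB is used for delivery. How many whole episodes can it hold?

118

151 min = 9060 s
Audio: 224 kbps = 0.224 Mbps.
Total bitrate: 32.724 Mbps.
Per item: 32.724 Mbps × 9060 s = 296,479 Mb = 37,060 MB.
Capacity: 4 TiB = 35,184,372 Mb; 118.67 items → 118 complete.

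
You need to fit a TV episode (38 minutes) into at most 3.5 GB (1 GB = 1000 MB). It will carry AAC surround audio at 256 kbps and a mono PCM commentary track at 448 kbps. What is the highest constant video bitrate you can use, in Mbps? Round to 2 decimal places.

Budget: 3.5 GB = 28000.0 Mb.
38 min = 2280 s
Total bitrate budget: 28000.0 Mb / 2280 s = 12.281 Mbps.
Audio total: 256 + 448 = 704 kbps = 0.704 Mbps.
Video: 12.281 − 0.704 = 11.577 Mbps.

11.58 Mbps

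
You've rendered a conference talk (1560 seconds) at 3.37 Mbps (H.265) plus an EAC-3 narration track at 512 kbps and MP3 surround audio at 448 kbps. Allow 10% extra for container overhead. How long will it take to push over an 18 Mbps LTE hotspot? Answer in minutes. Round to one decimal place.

6.9 minutes

Audio total: 512 + 448 = 960 kbps = 0.960 Mbps.
Total bitrate: 4.330 Mbps.
File: 4.330 Mbps × 1560 s = 6754.8 Mb.
With 10% container overhead: ×1.10. → 7430.3 Mb.
At 18 Mbps: 7430.3 / 18 = 412.8 s ≈ 6.88 minutes.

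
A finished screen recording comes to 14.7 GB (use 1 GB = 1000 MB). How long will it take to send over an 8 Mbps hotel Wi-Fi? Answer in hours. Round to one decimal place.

4.1 hours

File: 14.7 GB = 117600.0 Mb.
At 8 Mbps: 117600.0 / 8 = 14700.0 s ≈ 4.08 hours.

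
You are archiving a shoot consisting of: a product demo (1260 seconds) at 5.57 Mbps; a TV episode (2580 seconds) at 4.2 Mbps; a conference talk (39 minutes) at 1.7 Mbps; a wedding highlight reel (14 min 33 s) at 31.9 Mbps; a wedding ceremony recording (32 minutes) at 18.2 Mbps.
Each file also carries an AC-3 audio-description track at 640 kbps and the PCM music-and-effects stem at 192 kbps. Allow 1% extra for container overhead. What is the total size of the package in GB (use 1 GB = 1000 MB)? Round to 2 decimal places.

Audio total: 640 + 192 = 832 kbps = 0.832 Mbps.
product demo: 6.402 Mbps × 1260 s × 1.01 = 8147.2 Mb
TV episode: 5.032 Mbps × 2580 s × 1.01 = 13112.4 Mb
conference talk: 2.532 Mbps × 2340 s × 1.01 = 5984.1 Mb
wedding highlight reel: 32.732 Mbps × 873 s × 1.01 = 28860.8 Mb
wedding ceremony recording: 19.032 Mbps × 1920 s × 1.01 = 36906.9 Mb
Total: 93011.3 Mb = 11626.4 MB.
= 11.63 GB.

11.63 GB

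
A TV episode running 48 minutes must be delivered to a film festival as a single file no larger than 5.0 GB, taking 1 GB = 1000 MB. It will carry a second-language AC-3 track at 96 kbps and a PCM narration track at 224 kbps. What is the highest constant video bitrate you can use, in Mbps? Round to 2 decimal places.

13.57 Mbps

Budget: 5.0 GB = 40000.0 Mb.
48 min = 2880 s
Total bitrate budget: 40000.0 Mb / 2880 s = 13.889 Mbps.
Audio total: 96 + 224 = 320 kbps = 0.320 Mbps.
Video: 13.889 − 0.320 = 13.569 Mbps.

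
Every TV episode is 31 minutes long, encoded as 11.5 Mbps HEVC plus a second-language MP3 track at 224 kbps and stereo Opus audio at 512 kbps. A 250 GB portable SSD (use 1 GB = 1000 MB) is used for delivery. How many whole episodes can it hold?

31 min = 1860 s
Audio total: 224 + 512 = 736 kbps = 0.736 Mbps.
Total bitrate: 12.236 Mbps.
Per item: 12.236 Mbps × 1860 s = 22,759 Mb = 2,845 MB.
Capacity: 250 GB = 2,000,000 Mb; 87.88 items → 87 complete.

87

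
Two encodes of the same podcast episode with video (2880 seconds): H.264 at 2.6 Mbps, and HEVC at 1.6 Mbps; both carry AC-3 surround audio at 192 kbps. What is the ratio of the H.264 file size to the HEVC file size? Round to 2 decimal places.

Audio: 192 kbps = 0.192 Mbps.
H.264: 2.792 Mbps × 2880 s = 8041.0 Mb = 0.936 GiB.
HEVC: 1.792 Mbps × 2880 s = 5161.0 Mb = 0.601 GiB.
Ratio: 0.936 / 0.601 = 1.558.

1.56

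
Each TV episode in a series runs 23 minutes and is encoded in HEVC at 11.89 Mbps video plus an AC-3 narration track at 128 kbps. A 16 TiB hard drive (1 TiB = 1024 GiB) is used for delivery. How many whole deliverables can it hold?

23 min = 1380 s
Audio: 128 kbps = 0.128 Mbps.
Total bitrate: 12.018 Mbps.
Per item: 12.018 Mbps × 1380 s = 16,585 Mb = 2,073 MB.
Capacity: 16 TiB = 140,737,488 Mb; 8485.91 items → 8485 complete.

8485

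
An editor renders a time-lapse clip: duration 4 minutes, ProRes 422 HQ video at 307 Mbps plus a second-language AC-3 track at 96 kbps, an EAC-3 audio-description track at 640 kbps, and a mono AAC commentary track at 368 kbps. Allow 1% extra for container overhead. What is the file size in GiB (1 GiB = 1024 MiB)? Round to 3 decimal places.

8.694 GiB

4 min = 240 s
Audio total: 96 + 640 + 368 = 1104 kbps = 1.104 Mbps.
Total bitrate: 307 + 1.104 = 308.104 Mbps.
Stream data: 308.104 Mbps × 240 s = 73945.0 Mb.
With 1% container overhead: ×1.01.
74,684 Mb = 9,335,551,200 bytes ÷ 1,073,741,824 = 8.694 GiB.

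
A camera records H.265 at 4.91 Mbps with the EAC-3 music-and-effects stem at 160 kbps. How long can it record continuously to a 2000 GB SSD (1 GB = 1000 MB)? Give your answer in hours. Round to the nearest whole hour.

Audio: 160 kbps = 0.160 Mbps.
Total bitrate: 4.91 + 0.160 = 5.070 Mbps.
Capacity: 2000 GB = 16,000,000 Mb.
Recording time: 16,000,000 / 5.070 = 3,155,819 s ≈ 877 hours.

877 hours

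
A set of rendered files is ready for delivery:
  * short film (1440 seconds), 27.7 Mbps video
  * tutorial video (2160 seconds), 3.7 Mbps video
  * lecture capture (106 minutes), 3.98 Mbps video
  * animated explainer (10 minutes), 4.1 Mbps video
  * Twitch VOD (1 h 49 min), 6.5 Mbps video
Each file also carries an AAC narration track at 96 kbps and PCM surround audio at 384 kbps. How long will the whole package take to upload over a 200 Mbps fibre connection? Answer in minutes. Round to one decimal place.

Audio total: 96 + 384 = 480 kbps = 0.480 Mbps.
short film: 28.180 Mbps × 1440 s = 40579.2 Mb
tutorial video: 4.180 Mbps × 2160 s = 9028.8 Mb
lecture capture: 4.460 Mbps × 6360 s = 28365.6 Mb
animated explainer: 4.580 Mbps × 600 s = 2748.0 Mb
Twitch VOD: 6.980 Mbps × 6540 s = 45649.2 Mb
Total: 126370.8 Mb = 15796.4 MB.
At 200 Mbps: 126370.8 / 200 = 632 s ≈ 10.5 minutes.

10.5 minutes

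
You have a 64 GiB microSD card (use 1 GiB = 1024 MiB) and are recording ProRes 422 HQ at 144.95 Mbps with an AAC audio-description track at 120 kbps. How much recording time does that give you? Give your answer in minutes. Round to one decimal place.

Audio: 120 kbps = 0.120 Mbps.
Total bitrate: 144.95 + 0.120 = 145.070 Mbps.
Capacity: 64 GiB = 549,756 Mb.
Recording time: 549,756 / 145.070 = 3,790 s ≈ 63.2 minutes.

63.2 minutes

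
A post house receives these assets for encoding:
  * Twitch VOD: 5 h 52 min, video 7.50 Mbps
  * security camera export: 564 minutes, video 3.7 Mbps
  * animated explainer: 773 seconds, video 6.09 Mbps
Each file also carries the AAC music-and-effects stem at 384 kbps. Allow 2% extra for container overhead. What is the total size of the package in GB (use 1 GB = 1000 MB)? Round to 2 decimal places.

39.49 GB

Audio: 384 kbps = 0.384 Mbps.
Twitch VOD: 7.884 Mbps × 21120 s × 1.02 = 169840.3 Mb
security camera export: 4.084 Mbps × 33840 s × 1.02 = 140966.6 Mb
animated explainer: 6.474 Mbps × 773 s × 1.02 = 5104.5 Mb
Total: 315911.4 Mb = 39488.9 MB.
= 39.49 GB.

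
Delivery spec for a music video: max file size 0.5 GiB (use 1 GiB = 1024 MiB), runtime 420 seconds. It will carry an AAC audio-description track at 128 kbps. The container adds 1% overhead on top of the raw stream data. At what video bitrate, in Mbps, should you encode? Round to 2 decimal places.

10.00 Mbps

Budget: 0.5 GiB = 4295.0 Mb.
Stream payload after overhead: 4295.0 / 1.01 = 4252.4 Mb.
Total bitrate budget: 4252.4 Mb / 420 s = 10.125 Mbps.
Audio: 128 kbps = 0.128 Mbps.
Video: 10.125 − 0.128 = 9.997 Mbps.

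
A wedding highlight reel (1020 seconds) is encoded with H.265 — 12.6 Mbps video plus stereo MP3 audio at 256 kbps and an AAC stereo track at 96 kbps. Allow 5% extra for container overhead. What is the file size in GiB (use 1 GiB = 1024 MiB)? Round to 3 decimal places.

Audio total: 256 + 96 = 352 kbps = 0.352 Mbps.
Total bitrate: 12.6 + 0.352 = 12.952 Mbps.
Stream data: 12.952 Mbps × 1020 s = 13211.0 Mb.
With 5% container overhead: ×1.05.
13,872 Mb = 1,733,949,000 bytes ÷ 1,073,741,824 = 1.615 GiB.

1.615 GiB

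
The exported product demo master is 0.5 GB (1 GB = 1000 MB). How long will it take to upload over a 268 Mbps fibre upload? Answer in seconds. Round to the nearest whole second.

File: 0.5 GB = 4000.0 Mb.
At 268 Mbps: 4000.0 / 268 = 14.9 s ≈ 14.9 seconds.

15 seconds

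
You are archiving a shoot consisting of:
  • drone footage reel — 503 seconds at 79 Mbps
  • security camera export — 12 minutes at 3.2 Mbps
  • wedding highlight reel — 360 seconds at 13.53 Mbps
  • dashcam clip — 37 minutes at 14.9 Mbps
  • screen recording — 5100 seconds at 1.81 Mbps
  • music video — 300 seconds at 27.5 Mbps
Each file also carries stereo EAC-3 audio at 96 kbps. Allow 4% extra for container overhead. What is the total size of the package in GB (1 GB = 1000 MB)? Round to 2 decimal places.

12.79 GB

Audio: 96 kbps = 0.096 Mbps.
drone footage reel: 79.096 Mbps × 503 s × 1.04 = 41376.7 Mb
security camera export: 3.296 Mbps × 720 s × 1.04 = 2468.0 Mb
wedding highlight reel: 13.626 Mbps × 360 s × 1.04 = 5101.6 Mb
dashcam clip: 14.996 Mbps × 2220 s × 1.04 = 34622.8 Mb
screen recording: 1.906 Mbps × 5100 s × 1.04 = 10109.4 Mb
music video: 27.596 Mbps × 300 s × 1.04 = 8610.0 Mb
Total: 102288.5 Mb = 12786.1 MB.
= 12.79 GB.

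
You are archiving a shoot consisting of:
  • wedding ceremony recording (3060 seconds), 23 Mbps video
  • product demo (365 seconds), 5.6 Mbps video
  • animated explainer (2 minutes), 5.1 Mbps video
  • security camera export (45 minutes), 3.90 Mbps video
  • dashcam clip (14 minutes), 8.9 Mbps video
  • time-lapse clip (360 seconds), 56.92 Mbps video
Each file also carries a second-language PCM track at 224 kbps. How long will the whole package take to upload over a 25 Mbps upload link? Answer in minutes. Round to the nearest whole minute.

Audio: 224 kbps = 0.224 Mbps.
wedding ceremony recording: 23.224 Mbps × 3060 s = 71065.4 Mb
product demo: 5.824 Mbps × 365 s = 2125.8 Mb
animated explainer: 5.324 Mbps × 120 s = 638.9 Mb
security camera export: 4.124 Mbps × 2700 s = 11134.8 Mb
dashcam clip: 9.124 Mbps × 840 s = 7664.2 Mb
time-lapse clip: 57.144 Mbps × 360 s = 20571.8 Mb
Total: 113200.9 Mb = 14150.1 MB.
At 25 Mbps: 113200.9 / 25 = 4528 s ≈ 75.5 minutes.

75 minutes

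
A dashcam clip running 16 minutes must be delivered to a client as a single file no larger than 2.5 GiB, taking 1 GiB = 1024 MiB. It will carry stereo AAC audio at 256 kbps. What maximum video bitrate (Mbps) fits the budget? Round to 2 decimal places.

Budget: 2.5 GiB = 21474.8 Mb.
16 min = 960 s
Total bitrate budget: 21474.8 Mb / 960 s = 22.370 Mbps.
Audio: 256 kbps = 0.256 Mbps.
Video: 22.370 − 0.256 = 22.114 Mbps.

22.11 Mbps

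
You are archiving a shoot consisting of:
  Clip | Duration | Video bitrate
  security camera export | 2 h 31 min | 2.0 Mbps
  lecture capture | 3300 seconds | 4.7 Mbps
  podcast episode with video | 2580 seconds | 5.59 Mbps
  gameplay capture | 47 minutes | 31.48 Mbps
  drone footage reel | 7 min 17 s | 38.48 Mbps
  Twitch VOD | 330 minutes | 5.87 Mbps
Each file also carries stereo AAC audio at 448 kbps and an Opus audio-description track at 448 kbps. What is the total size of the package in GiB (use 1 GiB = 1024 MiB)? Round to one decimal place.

Audio total: 448 + 448 = 896 kbps = 0.896 Mbps.
security camera export: 2.896 Mbps × 9060 s = 26237.8 Mb
lecture capture: 5.596 Mbps × 3300 s = 18466.8 Mb
podcast episode with video: 6.486 Mbps × 2580 s = 16733.9 Mb
gameplay capture: 32.376 Mbps × 2820 s = 91300.3 Mb
drone footage reel: 39.376 Mbps × 437 s = 17207.3 Mb
Twitch VOD: 6.766 Mbps × 19800 s = 133966.8 Mb
Total: 303912.9 Mb = 37989.1 MB.
= 35.38 GiB.

35.4 GiB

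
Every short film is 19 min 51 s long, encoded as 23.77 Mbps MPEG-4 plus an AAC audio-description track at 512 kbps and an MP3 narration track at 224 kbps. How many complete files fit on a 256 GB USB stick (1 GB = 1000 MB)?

70

19 min 51 s = 1191 s
Audio total: 512 + 224 = 736 kbps = 0.736 Mbps.
Total bitrate: 24.506 Mbps.
Per item: 24.506 Mbps × 1191 s = 29,187 Mb = 3,648 MB.
Capacity: 256 GB = 2,048,000 Mb; 70.17 items → 70 complete.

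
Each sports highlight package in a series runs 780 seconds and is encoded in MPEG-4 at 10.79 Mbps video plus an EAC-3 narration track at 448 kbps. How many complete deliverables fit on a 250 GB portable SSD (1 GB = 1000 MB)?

228

Audio: 448 kbps = 0.448 Mbps.
Total bitrate: 11.238 Mbps.
Per item: 11.238 Mbps × 780 s = 8,766 Mb = 1,096 MB.
Capacity: 250 GB = 2,000,000 Mb; 228.16 items → 228 complete.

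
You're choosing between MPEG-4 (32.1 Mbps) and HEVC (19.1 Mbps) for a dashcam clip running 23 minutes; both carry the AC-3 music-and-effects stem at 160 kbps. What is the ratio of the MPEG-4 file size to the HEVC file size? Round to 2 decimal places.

23 min = 1380 s
Audio: 160 kbps = 0.160 Mbps.
MPEG-4: 32.260 Mbps × 1380 s = 44518.8 Mb = 5.183 GiB.
HEVC: 19.260 Mbps × 1380 s = 26578.8 Mb = 3.094 GiB.
Ratio: 5.183 / 3.094 = 1.675.

1.67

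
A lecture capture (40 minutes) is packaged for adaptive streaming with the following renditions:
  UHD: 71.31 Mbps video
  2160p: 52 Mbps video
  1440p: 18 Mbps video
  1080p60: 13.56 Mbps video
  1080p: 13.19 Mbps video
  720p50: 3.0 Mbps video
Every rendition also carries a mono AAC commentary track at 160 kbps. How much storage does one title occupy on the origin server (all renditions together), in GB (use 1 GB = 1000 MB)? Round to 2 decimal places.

51.61 GB

40 min = 2400 s
Audio: 160 kbps = 0.160 Mbps.
Sum of rendition bitrates: (71.31+0.160) + (52+0.160) + (18+0.160) + (13.56+0.160) + (13.19+0.160) + (3.0+0.160) = 172.020 Mbps.
× 2400 s = 412,848 Mb = 51,606 MB = 51.61 GB.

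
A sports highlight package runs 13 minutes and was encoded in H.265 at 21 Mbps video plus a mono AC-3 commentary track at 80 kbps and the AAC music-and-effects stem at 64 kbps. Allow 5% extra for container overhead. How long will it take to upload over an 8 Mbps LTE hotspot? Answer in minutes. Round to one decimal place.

36.1 minutes

13 min = 780 s
Audio total: 80 + 64 = 144 kbps = 0.144 Mbps.
Total bitrate: 21.144 Mbps.
File: 21.144 Mbps × 780 s = 16492.3 Mb.
With 5% container overhead: ×1.05. → 17316.9 Mb.
At 8 Mbps: 17316.9 / 8 = 2164.6 s ≈ 36.1 minutes.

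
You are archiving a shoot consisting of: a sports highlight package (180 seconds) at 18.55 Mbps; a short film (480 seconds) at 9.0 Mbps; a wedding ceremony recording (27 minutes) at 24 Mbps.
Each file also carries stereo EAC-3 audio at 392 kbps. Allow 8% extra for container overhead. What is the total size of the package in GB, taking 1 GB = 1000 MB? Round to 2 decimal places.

6.40 GB

Audio: 392 kbps = 0.392 Mbps.
sports highlight package: 18.942 Mbps × 180 s × 1.08 = 3682.3 Mb
short film: 9.392 Mbps × 480 s × 1.08 = 4868.8 Mb
wedding ceremony recording: 24.392 Mbps × 1620 s × 1.08 = 42676.2 Mb
Total: 51227.4 Mb = 6403.4 MB.
= 6.403 GB.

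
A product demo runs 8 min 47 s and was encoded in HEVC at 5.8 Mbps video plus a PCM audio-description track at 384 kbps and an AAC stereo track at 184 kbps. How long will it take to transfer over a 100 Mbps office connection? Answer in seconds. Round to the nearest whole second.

8 min 47 s = 527 s
Audio total: 384 + 184 = 568 kbps = 0.568 Mbps.
Total bitrate: 6.368 Mbps.
File: 6.368 Mbps × 527 s = 3355.9 Mb.
At 100 Mbps: 3355.9 / 100 = 33.6 s ≈ 33.6 seconds.

34 seconds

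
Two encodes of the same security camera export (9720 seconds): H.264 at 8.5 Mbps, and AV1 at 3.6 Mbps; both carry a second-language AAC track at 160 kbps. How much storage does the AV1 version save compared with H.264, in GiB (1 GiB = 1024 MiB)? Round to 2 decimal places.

Audio: 160 kbps = 0.160 Mbps.
H.264: 8.660 Mbps × 9720 s = 84175.2 Mb = 9.799 GiB.
AV1: 3.760 Mbps × 9720 s = 36547.2 Mb = 4.255 GiB.
Saving: 9.799 − 4.255 = 5.545 GiB.

5.54 GiB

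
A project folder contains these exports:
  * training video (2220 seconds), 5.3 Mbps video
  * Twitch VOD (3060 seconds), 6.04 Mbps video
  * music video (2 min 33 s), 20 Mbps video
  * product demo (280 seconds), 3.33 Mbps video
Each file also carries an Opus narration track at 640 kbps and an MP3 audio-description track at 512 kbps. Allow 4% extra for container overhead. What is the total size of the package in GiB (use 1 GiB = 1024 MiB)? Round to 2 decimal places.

4.94 GiB

Audio total: 640 + 512 = 1152 kbps = 1.152 Mbps.
training video: 6.452 Mbps × 2220 s × 1.04 = 14896.4 Mb
Twitch VOD: 7.192 Mbps × 3060 s × 1.04 = 22887.8 Mb
music video: 21.152 Mbps × 153 s × 1.04 = 3365.7 Mb
product demo: 4.482 Mbps × 280 s × 1.04 = 1305.2 Mb
Total: 42455.1 Mb = 5306.9 MB.
= 4.942 GiB.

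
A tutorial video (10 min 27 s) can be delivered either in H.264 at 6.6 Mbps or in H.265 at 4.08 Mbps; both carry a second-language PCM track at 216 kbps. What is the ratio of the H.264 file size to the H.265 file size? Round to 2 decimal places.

1.59

10 min 27 s = 627 s
Audio: 216 kbps = 0.216 Mbps.
H.264: 6.816 Mbps × 627 s = 4273.6 Mb = 0.534 GB.
H.265: 4.296 Mbps × 627 s = 2693.6 Mb = 0.337 GB.
Ratio: 0.534 / 0.337 = 1.587.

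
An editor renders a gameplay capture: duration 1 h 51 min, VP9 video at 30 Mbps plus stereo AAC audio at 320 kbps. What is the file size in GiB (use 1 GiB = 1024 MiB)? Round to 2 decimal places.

23.51 GiB

1 h 51 min = 111 min = 6660 s
Audio: 320 kbps = 0.320 Mbps.
Total bitrate: 30 + 0.320 = 30.320 Mbps.
Stream data: 30.320 Mbps × 6660 s = 201931.2 Mb.
201,931 Mb = 25,241,400,000 bytes ÷ 1,073,741,824 = 23.51 GiB.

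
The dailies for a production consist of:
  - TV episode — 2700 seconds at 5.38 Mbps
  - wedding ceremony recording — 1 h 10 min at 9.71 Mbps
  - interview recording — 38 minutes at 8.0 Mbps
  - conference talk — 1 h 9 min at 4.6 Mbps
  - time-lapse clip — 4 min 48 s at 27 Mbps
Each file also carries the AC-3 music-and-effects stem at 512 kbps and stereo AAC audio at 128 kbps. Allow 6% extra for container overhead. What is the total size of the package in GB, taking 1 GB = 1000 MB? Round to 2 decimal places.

14.45 GB

Audio total: 512 + 128 = 640 kbps = 0.640 Mbps.
TV episode: 6.020 Mbps × 2700 s × 1.06 = 17229.2 Mb
wedding ceremony recording: 10.350 Mbps × 4200 s × 1.06 = 46078.2 Mb
interview recording: 8.640 Mbps × 2280 s × 1.06 = 20881.2 Mb
conference talk: 5.240 Mbps × 4140 s × 1.06 = 22995.2 Mb
time-lapse clip: 27.640 Mbps × 288 s × 1.06 = 8437.9 Mb
Total: 115621.7 Mb = 14452.7 MB.
= 14.45 GB.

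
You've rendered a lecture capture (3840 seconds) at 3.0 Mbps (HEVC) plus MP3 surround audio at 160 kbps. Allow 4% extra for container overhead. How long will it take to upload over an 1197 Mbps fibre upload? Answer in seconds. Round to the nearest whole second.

11 seconds

Audio: 160 kbps = 0.160 Mbps.
Total bitrate: 3.160 Mbps.
File: 3.160 Mbps × 3840 s = 12134.4 Mb.
With 4% container overhead: ×1.04. → 12619.8 Mb.
At 1197 Mbps: 12619.8 / 1197 = 10.5 s ≈ 10.5 seconds.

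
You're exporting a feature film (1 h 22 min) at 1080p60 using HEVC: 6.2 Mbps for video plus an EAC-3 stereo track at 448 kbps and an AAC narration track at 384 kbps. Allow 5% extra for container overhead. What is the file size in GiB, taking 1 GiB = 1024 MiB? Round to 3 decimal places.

1 h 22 min = 82 min = 4920 s
Audio total: 448 + 384 = 832 kbps = 0.832 Mbps.
Total bitrate: 6.2 + 0.832 = 7.032 Mbps.
Stream data: 7.032 Mbps × 4920 s = 34597.4 Mb.
With 5% container overhead: ×1.05.
36,327 Mb = 4,540,914,000 bytes ÷ 1,073,741,824 = 4.229 GiB.

4.229 GiB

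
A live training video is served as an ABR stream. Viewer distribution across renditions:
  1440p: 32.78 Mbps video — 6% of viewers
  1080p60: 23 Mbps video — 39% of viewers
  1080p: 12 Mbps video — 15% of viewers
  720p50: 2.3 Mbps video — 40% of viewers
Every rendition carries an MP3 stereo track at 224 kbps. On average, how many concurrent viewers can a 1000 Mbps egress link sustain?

Audio: 224 kbps = 0.224 Mbps.
Average per-viewer bitrate: 0.06×33.004 + 0.39×23.224 + 0.15×12.224 + 0.40×2.524 = 13.881 Mbps.
1000 Mbps = 1,000 Mbps; 1,000 / 13.881 = 72.04 → 72.

72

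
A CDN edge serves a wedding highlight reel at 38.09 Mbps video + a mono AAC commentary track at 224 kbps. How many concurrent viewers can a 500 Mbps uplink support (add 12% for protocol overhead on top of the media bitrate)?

11

Audio: 224 kbps = 0.224 Mbps.
Per-viewer media rate: 38.314 Mbps.
On the wire with 12% overhead: 42.912 Mbps.
500 Mbps = 500.0 Mbps; 500.0 / 42.912 = 11.65 → 11 viewers.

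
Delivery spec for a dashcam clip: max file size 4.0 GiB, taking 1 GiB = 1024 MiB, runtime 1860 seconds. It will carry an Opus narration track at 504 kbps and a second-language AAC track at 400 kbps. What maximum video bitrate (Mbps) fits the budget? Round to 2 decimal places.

17.57 Mbps

Budget: 4.0 GiB = 34359.7 Mb.
Total bitrate budget: 34359.7 Mb / 1860 s = 18.473 Mbps.
Audio total: 504 + 400 = 904 kbps = 0.904 Mbps.
Video: 18.473 − 0.904 = 17.569 Mbps.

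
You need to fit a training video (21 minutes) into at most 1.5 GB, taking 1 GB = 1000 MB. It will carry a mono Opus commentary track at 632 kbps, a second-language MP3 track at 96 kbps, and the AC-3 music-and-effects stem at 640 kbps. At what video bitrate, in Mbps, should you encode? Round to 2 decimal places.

8.16 Mbps

Budget: 1.5 GB = 12000.0 Mb.
21 min = 1260 s
Total bitrate budget: 12000.0 Mb / 1260 s = 9.524 Mbps.
Audio total: 632 + 96 + 640 = 1368 kbps = 1.368 Mbps.
Video: 9.524 − 1.368 = 8.156 Mbps.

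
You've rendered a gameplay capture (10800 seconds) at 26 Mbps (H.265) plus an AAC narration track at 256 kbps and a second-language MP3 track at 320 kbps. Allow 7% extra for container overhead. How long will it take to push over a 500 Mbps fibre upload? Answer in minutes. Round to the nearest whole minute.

Audio total: 256 + 320 = 576 kbps = 0.576 Mbps.
Total bitrate: 26.576 Mbps.
File: 26.576 Mbps × 10800 s = 287020.8 Mb.
With 7% container overhead: ×1.07. → 307112.3 Mb.
At 500 Mbps: 307112.3 / 500 = 614.2 s ≈ 10.2 minutes.

10 minutes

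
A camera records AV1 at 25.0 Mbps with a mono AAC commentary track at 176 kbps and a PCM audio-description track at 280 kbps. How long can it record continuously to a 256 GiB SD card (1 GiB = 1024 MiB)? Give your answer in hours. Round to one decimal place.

24.0 hours

Audio total: 176 + 280 = 456 kbps = 0.456 Mbps.
Total bitrate: 25.0 + 0.456 = 25.456 Mbps.
Capacity: 256 GiB = 2,199,023 Mb.
Recording time: 2,199,023 / 25.456 = 86,385 s ≈ 24.0 hours.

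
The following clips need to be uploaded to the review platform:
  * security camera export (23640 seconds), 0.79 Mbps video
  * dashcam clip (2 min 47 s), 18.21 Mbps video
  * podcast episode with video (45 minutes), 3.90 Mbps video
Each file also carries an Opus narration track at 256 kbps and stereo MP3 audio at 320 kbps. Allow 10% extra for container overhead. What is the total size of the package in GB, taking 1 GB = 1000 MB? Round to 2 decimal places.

Audio total: 256 + 320 = 576 kbps = 0.576 Mbps.
security camera export: 1.366 Mbps × 23640 s × 1.10 = 35521.5 Mb
dashcam clip: 18.786 Mbps × 167 s × 1.10 = 3451.0 Mb
podcast episode with video: 4.476 Mbps × 2700 s × 1.10 = 13293.7 Mb
Total: 52266.2 Mb = 6533.3 MB.
= 6.533 GB.

6.53 GB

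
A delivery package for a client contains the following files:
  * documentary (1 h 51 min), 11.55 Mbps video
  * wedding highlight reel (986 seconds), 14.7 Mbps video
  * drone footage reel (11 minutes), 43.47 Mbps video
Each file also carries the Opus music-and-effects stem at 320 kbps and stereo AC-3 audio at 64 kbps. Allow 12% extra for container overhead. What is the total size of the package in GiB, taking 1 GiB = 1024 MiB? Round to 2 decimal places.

Audio total: 320 + 64 = 384 kbps = 0.384 Mbps.
documentary: 11.934 Mbps × 6660 s × 1.12 = 89018.1 Mb
wedding highlight reel: 15.084 Mbps × 986 s × 1.12 = 16657.6 Mb
drone footage reel: 43.854 Mbps × 660 s × 1.12 = 32416.9 Mb
Total: 138092.5 Mb = 17261.6 MB.
= 16.08 GiB.

16.08 GiB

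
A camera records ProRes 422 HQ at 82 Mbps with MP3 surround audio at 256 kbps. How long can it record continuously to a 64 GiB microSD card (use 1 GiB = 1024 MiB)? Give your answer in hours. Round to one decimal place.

1.9 hours

Audio: 256 kbps = 0.256 Mbps.
Total bitrate: 82 + 0.256 = 82.256 Mbps.
Capacity: 64 GiB = 549,756 Mb.
Recording time: 549,756 / 82.256 = 6,683 s ≈ 1.86 hours.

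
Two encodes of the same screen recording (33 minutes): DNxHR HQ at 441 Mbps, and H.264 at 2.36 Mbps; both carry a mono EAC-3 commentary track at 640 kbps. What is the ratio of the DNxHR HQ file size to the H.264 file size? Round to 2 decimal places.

33 min = 1980 s
Audio: 640 kbps = 0.640 Mbps.
DNxHR HQ: 441.640 Mbps × 1980 s = 874447.2 Mb = 101.799 GiB.
H.264: 3.000 Mbps × 1980 s = 5940.0 Mb = 0.692 GiB.
Ratio: 101.799 / 0.692 = 147.213.

147.21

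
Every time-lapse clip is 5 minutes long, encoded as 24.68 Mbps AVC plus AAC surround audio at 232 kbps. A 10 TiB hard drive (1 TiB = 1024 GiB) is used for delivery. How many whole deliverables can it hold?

11769

5 min = 300 s
Audio: 232 kbps = 0.232 Mbps.
Total bitrate: 24.912 Mbps.
Per item: 24.912 Mbps × 300 s = 7,474 Mb = 934.2 MB.
Capacity: 10 TiB = 87,960,930 Mb; 11769.55 items → 11769 complete.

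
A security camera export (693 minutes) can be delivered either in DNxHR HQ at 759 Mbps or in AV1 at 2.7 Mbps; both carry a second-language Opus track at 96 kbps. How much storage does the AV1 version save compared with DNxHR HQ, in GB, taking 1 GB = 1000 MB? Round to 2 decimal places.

3930.87 GB

693 min = 41580 s
Audio: 96 kbps = 0.096 Mbps.
DNxHR HQ: 759.096 Mbps × 41580 s = 31563211.7 Mb = 3945.401 GB.
AV1: 2.796 Mbps × 41580 s = 116257.7 Mb = 14.532 GB.
Saving: 3945.401 − 14.532 = 3930.869 GB.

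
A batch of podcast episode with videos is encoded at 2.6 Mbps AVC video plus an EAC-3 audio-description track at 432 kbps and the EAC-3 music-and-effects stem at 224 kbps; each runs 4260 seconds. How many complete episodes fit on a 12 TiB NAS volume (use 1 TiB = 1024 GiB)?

7609

Audio total: 432 + 224 = 656 kbps = 0.656 Mbps.
Total bitrate: 3.256 Mbps.
Per item: 3.256 Mbps × 4260 s = 13,871 Mb = 1,734 MB.
Capacity: 12 TiB = 105,553,116 Mb; 7609.87 items → 7609 complete.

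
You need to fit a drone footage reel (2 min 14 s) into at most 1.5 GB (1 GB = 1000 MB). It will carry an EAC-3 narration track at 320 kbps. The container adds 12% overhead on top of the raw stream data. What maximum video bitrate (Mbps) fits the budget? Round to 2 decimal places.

79.64 Mbps

Budget: 1.5 GB = 12000.0 Mb.
Stream payload after overhead: 12000.0 / 1.12 = 10714.3 Mb.
2 min 14 s = 134 s
Total bitrate budget: 10714.3 Mb / 134 s = 79.957 Mbps.
Audio: 320 kbps = 0.320 Mbps.
Video: 79.957 − 0.320 = 79.637 Mbps.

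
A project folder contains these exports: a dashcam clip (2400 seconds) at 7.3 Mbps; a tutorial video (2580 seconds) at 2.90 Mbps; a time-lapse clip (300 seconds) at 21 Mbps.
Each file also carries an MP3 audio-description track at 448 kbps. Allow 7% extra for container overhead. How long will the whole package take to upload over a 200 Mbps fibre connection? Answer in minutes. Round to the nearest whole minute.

3 minutes

Audio: 448 kbps = 0.448 Mbps.
dashcam clip: 7.748 Mbps × 2400 s × 1.07 = 19896.9 Mb
tutorial video: 3.348 Mbps × 2580 s × 1.07 = 9242.5 Mb
time-lapse clip: 21.448 Mbps × 300 s × 1.07 = 6884.8 Mb
Total: 36024.2 Mb = 4503.0 MB.
At 200 Mbps: 36024.2 / 200 = 180 s ≈ 3 minutes.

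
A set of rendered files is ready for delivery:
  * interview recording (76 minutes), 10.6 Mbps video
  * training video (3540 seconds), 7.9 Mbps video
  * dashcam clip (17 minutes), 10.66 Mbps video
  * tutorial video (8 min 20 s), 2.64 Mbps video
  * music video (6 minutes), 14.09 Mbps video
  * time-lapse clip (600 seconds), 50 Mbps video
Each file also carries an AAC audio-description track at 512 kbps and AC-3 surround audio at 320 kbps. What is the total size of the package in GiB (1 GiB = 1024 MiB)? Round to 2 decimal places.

15.41 GiB

Audio total: 512 + 320 = 832 kbps = 0.832 Mbps.
interview recording: 11.432 Mbps × 4560 s = 52129.9 Mb
training video: 8.732 Mbps × 3540 s = 30911.3 Mb
dashcam clip: 11.492 Mbps × 1020 s = 11721.8 Mb
tutorial video: 3.472 Mbps × 500 s = 1736.0 Mb
music video: 14.922 Mbps × 360 s = 5371.9 Mb
time-lapse clip: 50.832 Mbps × 600 s = 30499.2 Mb
Total: 132370.2 Mb = 16546.3 MB.
= 15.41 GiB.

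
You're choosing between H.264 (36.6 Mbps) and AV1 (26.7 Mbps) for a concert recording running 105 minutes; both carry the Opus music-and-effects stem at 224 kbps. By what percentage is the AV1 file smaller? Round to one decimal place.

105 min = 6300 s
Audio: 224 kbps = 0.224 Mbps.
H.264: 36.824 Mbps × 6300 s = 231991.2 Mb = 28.999 GB.
AV1: 26.924 Mbps × 6300 s = 169621.2 Mb = 21.203 GB.
Reduction: (1 − 21.203/28.999) × 100 = 26.88%.

26.9%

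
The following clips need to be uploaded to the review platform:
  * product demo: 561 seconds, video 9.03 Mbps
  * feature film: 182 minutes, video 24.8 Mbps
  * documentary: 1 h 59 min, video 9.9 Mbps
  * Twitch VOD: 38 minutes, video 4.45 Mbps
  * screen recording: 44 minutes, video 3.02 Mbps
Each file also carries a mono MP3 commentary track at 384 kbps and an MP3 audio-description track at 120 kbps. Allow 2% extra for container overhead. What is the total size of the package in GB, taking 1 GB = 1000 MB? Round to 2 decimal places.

48.01 GB

Audio total: 384 + 120 = 504 kbps = 0.504 Mbps.
product demo: 9.534 Mbps × 561 s × 1.02 = 5455.5 Mb
feature film: 25.304 Mbps × 10920 s × 1.02 = 281846.1 Mb
documentary: 10.404 Mbps × 7140 s × 1.02 = 75770.3 Mb
Twitch VOD: 4.954 Mbps × 2280 s × 1.02 = 11521.0 Mb
screen recording: 3.524 Mbps × 2640 s × 1.02 = 9489.4 Mb
Total: 384082.3 Mb = 48010.3 MB.
= 48.01 GB.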